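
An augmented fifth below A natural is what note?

Db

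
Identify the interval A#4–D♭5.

Counting letters A–B–C–D gives a fourth.
A#→Db = 3 semitones, 2 narrower than the perfect fourth (5), so doubly diminished.

doubly diminished fourth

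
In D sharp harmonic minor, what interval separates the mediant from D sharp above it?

major sixth

The mediant of D# harmonic minor is F#.
F# up to D#: letters F→D make it a sixth; 9 semitones makes it major.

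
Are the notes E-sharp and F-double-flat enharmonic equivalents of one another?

Two spellings are enharmonically equivalent only if they share a pitch class.
Here E# → 5, Fbb → 3; 3 ≠ 5, so they are not.

No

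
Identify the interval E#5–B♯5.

The letter names run E→B, a span of 4 letter steps, so the interval is some kind of fifth.
E# to B# is 7 semitones. A perfect fifth is 7, so 7 makes it perfect.

perfect fifth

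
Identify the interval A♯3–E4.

diminished fifth

The letter names run A→E, a span of 4 letter steps, so the interval is some kind of fifth.
A# to E is 6 semitones. A perfect fifth is 7, so 6 makes it diminished.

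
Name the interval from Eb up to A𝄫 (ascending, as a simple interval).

diminished fourth

The letter names run E→A, a span of 3 letter steps, so the interval is some kind of fourth.
Eb to Abb is 4 semitones. A perfect fourth is 5, so 4 makes it diminished.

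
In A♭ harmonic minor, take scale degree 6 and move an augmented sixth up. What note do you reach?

Scale degree 6 of Ab harmonic minor is Fb.
An augmented sixth (10 semitones) above Fb lands on the letter D, giving D.

D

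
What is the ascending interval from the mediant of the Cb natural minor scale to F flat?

major second

The mediant of Cb natural minor is Ebb.
Ebb up to Fb: letters E→F make it a second; 2 semitones makes it major.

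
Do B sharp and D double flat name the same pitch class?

Yes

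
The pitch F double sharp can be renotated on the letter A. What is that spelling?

Plain A sits 2 semitones above F##, so on the letter A the same pitch needs a double flat: Abb.

Abb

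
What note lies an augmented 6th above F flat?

D

A sixth above F lands on the letter D.
An augmented sixth spans 10 semitones, so Fb moves to pitch class 2. On the letter D that is D.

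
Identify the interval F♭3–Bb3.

The letter names run F→B, a span of 3 letter steps, so the interval is some kind of fourth.
Fb to Bb is 6 semitones. A perfect fourth is 5, so 6 makes it augmented.

augmented fourth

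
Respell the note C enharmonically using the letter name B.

C is pitch class 0. The letter B alone is pitch class 11.
To reach pitch class 0 from B requires an offset of +1 semitone, i.e. sharp: B#.

B#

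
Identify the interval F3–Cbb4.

doubly diminished fifth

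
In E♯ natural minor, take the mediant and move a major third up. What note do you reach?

B#

The mediant of E# natural minor is G#.
A major third (4 semitones) above G# lands on the letter B, giving B#.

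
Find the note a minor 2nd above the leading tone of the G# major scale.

The leading tone of G# major is F##.
A minor second (1 semitone) above F## lands on the letter G, giving G#.

G#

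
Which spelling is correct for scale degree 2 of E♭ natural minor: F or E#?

Each scale degree takes a distinct letter name. Degree 2 of a scale on E must use the letter F.
F and E# are enharmonically the same pitch, but only F uses the letter F, so it is the correct spelling here.

F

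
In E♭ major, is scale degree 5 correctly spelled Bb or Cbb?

Each scale degree takes a distinct letter name. Degree 5 of a scale on E must use the letter B.
Bb and Cbb are enharmonically the same pitch, but only Bb uses the letter B, so it is the correct spelling here.

Bb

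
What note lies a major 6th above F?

D

A sixth above F lands on the letter D.
A major sixth spans 9 semitones, so F moves to pitch class 2. On the letter D that is D.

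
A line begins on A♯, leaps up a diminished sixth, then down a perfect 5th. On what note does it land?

A diminished sixth up from A# is F (letter F, 7 semitones up).
A perfect fifth down from F is Bb (letter B, 7 semitones down).

Bb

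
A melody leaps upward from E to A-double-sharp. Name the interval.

doubly augmented fourth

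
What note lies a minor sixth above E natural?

A sixth above E lands on the letter C.
A minor sixth spans 8 semitones, so E moves to pitch class 0. On the letter C that is C.

C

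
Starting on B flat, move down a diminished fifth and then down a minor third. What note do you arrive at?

A diminished fifth down from Bb is E (letter E, 6 semitones down).
A minor third down from E is C# (letter C, 3 semitones down).

C#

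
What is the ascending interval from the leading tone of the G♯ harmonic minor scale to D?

The leading tone of G# harmonic minor is F##.
F## up to D: letters F→D make it a sixth; 7 semitones makes it diminished.

diminished sixth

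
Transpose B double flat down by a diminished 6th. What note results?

B down a major sixth is D, so the target letter is D.
From Bbb, a diminished sixth is 7 semitones down: D.

D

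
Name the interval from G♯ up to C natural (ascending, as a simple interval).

diminished fourth

Counting letters G–A–B–C gives a fourth.
G#→C = 4 semitones, 1 narrower than the perfect fourth (5), so diminished.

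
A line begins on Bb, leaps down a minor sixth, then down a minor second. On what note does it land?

A minor sixth down from Bb is D (letter D, 8 semitones down).
A minor second down from D is C# (letter C, 1 semitone down).

C#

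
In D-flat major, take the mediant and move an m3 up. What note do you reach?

The mediant of Db major is F.
A minor third (3 semitones) above F lands on the letter A, giving Ab.

Ab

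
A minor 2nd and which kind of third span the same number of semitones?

A minor second spans 1 semitone.
A third spanning 1 semitone is doubly diminished (the major third is 4).

doubly diminished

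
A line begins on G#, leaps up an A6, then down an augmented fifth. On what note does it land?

An augmented sixth up from G# is E## (letter E, 10 semitones up).
An augmented fifth down from E## is A# (letter A, 8 semitones down).

A#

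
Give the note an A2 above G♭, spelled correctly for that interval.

A

A second above G lands on the letter A.
An augmented second spans 3 semitones, so Gb moves to pitch class 9. On the letter A that is A.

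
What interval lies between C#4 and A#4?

major sixth

Counting letters C–D–E–F–G–A gives a sixth.
C#→A# = 9 semitones, exactly the major sixth.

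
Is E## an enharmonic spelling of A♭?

Two spellings are enharmonically equivalent only if they share a pitch class.
Here E## → 6, Ab → 8; 6 ≠ 8, so they are not.

No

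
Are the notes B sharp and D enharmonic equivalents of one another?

No

Two spellings are enharmonically equivalent only if they share a pitch class.
Here B# → 0, D → 2; 0 ≠ 2, so they are not.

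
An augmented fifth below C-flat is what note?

Fbb

A fifth below C lands on the letter F.
An augmented fifth spans 8 semitones, so Cb moves to pitch class 3. On the letter F that is Fbb.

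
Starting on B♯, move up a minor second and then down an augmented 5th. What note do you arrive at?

F

A minor second up from B# is C# (letter C, 1 semitone up).
An augmented fifth down from C# is F (letter F, 8 semitones down).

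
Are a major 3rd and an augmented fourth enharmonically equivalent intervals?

A major third spans 4 semitones; an augmented fourth spans 6.
The spans differ, so they are not enharmonic equivalents.

No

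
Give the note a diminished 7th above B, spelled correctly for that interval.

Ab

A seventh above B lands on the letter A.
A diminished seventh spans 9 semitones, so B moves to pitch class 8. On the letter A that is Ab.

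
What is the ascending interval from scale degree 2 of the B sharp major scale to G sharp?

Scale degree 2 of B# major is C##.
C## up to G#: letters C→G make it a fifth; 6 semitones makes it diminished.

diminished fifth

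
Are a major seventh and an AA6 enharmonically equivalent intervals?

Yes

A major seventh spans 11 semitones; a doubly augmented sixth spans 11.
They are enharmonically equivalent.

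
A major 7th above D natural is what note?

A seventh above D lands on the letter C.
A major seventh spans 11 semitones, so D moves to pitch class 1. On the letter C that is C#.

C#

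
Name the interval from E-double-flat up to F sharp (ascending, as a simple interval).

Counting letters E–F gives a second.
Ebb→F# = 4 semitones, 2 wider than the major second (2), so doubly augmented.

doubly augmented second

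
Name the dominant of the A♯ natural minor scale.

Degree 5 takes the letter 4 steps above A, which is E.
In natural minor, degree 5 sits 7 semitones above the tonic. A# + 7 semitones is pitch class 5, spelled on E as E#.

E#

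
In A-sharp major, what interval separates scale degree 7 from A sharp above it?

Scale degree 7 of A# major is G##.
G## up to A#: letters G→A make it a second; 1 semitone makes it minor.

minor second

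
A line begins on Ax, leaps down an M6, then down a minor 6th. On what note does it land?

A major sixth down from A## is C## (letter C, 9 semitones down).
A minor sixth down from C## is E## (letter E, 8 semitones down).

E##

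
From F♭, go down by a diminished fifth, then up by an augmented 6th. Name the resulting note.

A diminished fifth down from Fb is Bb (letter B, 6 semitones down).
An augmented sixth up from Bb is G# (letter G, 10 semitones up).

G#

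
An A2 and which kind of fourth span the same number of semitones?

doubly diminished

An augmented second spans 3 semitones.
A fourth spanning 3 semitones is doubly diminished (the perfect fourth is 5).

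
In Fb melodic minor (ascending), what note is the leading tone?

The Fb melodic minor (ascending) scale runs Fb Gb Abb Bbb Cb Db Eb.
Degree 7 is Eb.

Eb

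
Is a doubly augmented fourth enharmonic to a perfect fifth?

Yes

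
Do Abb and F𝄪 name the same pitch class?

Abb is pitch class 7; F## is pitch class 7.
All spellings map to pitch class 7, so they are enharmonically equivalent.

Yes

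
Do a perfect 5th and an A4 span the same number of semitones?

No

A perfect fifth spans 7 semitones; an augmented fourth spans 6.
The spans differ, so they are not enharmonic equivalents.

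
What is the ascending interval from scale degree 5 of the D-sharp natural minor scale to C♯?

minor third

Scale degree 5 of D# natural minor is A#.
A# up to C#: letters A→C make it a third; 3 semitones makes it minor.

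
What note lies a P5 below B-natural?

E

A fifth below B lands on the letter E.
A perfect fifth spans 7 semitones, so B moves to pitch class 4. On the letter E that is E.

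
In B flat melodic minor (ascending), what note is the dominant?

F

The Bb melodic minor (ascending) scale runs Bb C Db Eb F G A.
Degree 5 is F.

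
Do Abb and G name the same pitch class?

Yes

Abb = pitch class 7 and G = pitch class 7 — the same pitch class, so they are enharmonic equivalents.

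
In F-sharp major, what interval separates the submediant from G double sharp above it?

The submediant of F# major is D#.
D# up to G##: letters D→G make it a fourth; 6 semitones makes it augmented.

augmented fourth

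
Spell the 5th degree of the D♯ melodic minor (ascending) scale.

A#

The D# melodic minor (ascending) scale runs D# E# F# G# A# B# C##.
Degree 5 is A#.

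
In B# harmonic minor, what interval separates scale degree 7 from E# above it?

diminished fifth

Scale degree 7 of B# harmonic minor is A##.
A## up to E#: letters A→E make it a fifth; 6 semitones makes it diminished.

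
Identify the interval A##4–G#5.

The letter names run A→G, a span of 6 letter steps, so the interval is some kind of seventh.
A## to G# is 9 semitones. A major seventh is 11, so 9 makes it diminished.

diminished seventh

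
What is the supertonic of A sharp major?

Degree 2 takes the letter 1 step above A, which is B.
In major, degree 2 sits 2 semitones above the tonic. A# + 2 semitones is pitch class 0, spelled on B as B#.

B#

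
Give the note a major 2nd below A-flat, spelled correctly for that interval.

Gb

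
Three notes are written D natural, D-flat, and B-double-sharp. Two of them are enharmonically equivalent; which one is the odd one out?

D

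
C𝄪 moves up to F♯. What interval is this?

diminished fourth

Counting letters C–D–E–F gives a fourth.
C##→F# = 4 semitones, 1 narrower than the perfect fourth (5), so diminished.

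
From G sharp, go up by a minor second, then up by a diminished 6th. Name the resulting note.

Fb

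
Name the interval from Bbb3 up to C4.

augmented second

Counting letters B–C gives a second.
Bbb→C = 3 semitones, 1 wider than the major second (2), so augmented.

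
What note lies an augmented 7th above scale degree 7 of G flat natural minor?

E

Scale degree 7 of Gb natural minor is Fb.
An augmented seventh (12 semitones) above Fb lands on the letter E, giving E.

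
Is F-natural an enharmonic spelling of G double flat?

Yes

F is pitch class 5; Gbb is pitch class 5.
All spellings map to pitch class 5, so they are enharmonically equivalent.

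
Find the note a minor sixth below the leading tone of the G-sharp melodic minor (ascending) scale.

A##

The leading tone of G# melodic minor (ascending) is F##.
A minor sixth (8 semitones) below F## lands on the letter A, giving A##.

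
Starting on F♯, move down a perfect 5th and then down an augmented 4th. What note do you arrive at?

F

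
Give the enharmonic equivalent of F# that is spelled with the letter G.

Plain G sits 1 semitone above F#, so on the letter G the same pitch needs a flat: Gb.

Gb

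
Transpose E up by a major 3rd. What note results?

A third above E lands on the letter G.
A major third spans 4 semitones, so E moves to pitch class 8. On the letter G that is G#.

G#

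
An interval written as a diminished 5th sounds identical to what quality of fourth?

A diminished fifth spans 6 semitones.
A fourth spanning 6 semitones is augmented (the perfect fourth is 5).

augmented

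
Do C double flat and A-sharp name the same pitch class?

Cbb = pitch class 10 and A# = pitch class 10 — the same pitch class, so they are enharmonic equivalents.

Yes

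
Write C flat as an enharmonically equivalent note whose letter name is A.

A##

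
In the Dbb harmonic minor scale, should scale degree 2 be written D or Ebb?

Each scale degree takes a distinct letter name. Degree 2 of a scale on D must use the letter E.
Ebb and D are enharmonically the same pitch, but only Ebb uses the letter E, so it is the correct spelling here.

Ebb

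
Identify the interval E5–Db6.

diminished seventh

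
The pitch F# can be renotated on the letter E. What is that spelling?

Plain E sits 2 semitones below F#, so on the letter E the same pitch needs a double sharp: E##.

E##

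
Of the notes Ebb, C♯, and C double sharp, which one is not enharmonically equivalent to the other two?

In 12-tone equal temperament, enharmonic equivalents share a pitch class. Ebb is pitch class 2; C# is pitch class 1; C## is pitch class 2.
Ebb and C## share pitch class 2, while C# is pitch class 1.

C#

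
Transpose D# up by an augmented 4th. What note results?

G##

A fourth above D lands on the letter G.
An augmented fourth spans 6 semitones, so D# moves to pitch class 9. On the letter G that is G##.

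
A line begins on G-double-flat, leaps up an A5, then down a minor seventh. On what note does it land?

Eb

An augmented fifth up from Gbb is Db (letter D, 8 semitones up).
A minor seventh down from Db is Eb (letter E, 10 semitones down).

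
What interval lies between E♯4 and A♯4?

perfect fourth

The letter names run E→A, a span of 3 letter steps, so the interval is some kind of fourth.
E# to A# is 5 semitones. A perfect fourth is 5, so 5 makes it perfect.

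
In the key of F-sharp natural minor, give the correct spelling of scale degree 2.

G#

The F# natural minor scale runs F# G# A B C# D E.
Degree 2 is G#.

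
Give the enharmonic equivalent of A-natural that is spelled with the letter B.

Bbb

Plain B sits 2 semitones above A, so on the letter B the same pitch needs a double flat: Bbb.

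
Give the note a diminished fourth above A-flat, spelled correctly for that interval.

A up a perfect fourth is D, so the target letter is D.
From Ab, a diminished fourth is 4 semitones up: Dbb.

Dbb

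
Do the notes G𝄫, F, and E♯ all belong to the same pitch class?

Gbb is pitch class 5; F is pitch class 5; E# is pitch class 5.
All spellings map to pitch class 5, so they are enharmonically equivalent.

Yes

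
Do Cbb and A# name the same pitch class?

Yes

Cbb is pitch class 10; A# is pitch class 10.
All spellings map to pitch class 10, so they are enharmonically equivalent.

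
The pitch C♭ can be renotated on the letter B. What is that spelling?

B

Plain B sits at the same pitch as Cb, so on the letter B the same pitch needs a natural: B.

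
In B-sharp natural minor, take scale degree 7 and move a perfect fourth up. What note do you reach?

Scale degree 7 of B# natural minor is A#.
A perfect fourth (5 semitones) above A# lands on the letter D, giving D#.

D#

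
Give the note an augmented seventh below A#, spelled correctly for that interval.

A down a major seventh is Bb, so the target letter is B.
From A#, an augmented seventh is 12 semitones down: Bb.

Bb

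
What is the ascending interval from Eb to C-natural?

major sixth

Counting letters E–F–G–A–B–C gives a sixth.
Eb→C = 9 semitones, exactly the major sixth.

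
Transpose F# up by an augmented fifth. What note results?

C##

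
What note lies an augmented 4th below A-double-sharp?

E#

A fourth below A lands on the letter E.
An augmented fourth spans 6 semitones, so A## moves to pitch class 5. On the letter E that is E#.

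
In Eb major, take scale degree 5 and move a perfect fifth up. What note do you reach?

F

Scale degree 5 of Eb major is Bb.
A perfect fifth (7 semitones) above Bb lands on the letter F, giving F.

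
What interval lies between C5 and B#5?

Counting letters C–D–E–F–G–A–B gives a seventh.
C→B# = 12 semitones, 1 wider than the major seventh (11), so augmented.

augmented seventh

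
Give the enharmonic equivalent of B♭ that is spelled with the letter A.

A#

Bb is pitch class 10. The letter A alone is pitch class 9.
To reach pitch class 10 from A requires an offset of +1 semitone, i.e. sharp: A#.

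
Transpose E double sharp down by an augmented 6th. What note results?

G#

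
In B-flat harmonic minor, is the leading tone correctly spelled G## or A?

Each scale degree takes a distinct letter name. Degree 7 of a scale on B must use the letter A.
A and G## are enharmonically the same pitch, but only A uses the letter A, so it is the correct spelling here.

A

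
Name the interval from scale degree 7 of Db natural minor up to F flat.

perfect fourth

Scale degree 7 of Db natural minor is Cb.
Cb up to Fb: letters C→F make it a fourth; 5 semitones makes it perfect.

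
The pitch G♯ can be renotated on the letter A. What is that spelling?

Ab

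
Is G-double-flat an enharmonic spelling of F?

Gbb is pitch class 5; F is pitch class 5.
All spellings map to pitch class 5, so they are enharmonically equivalent.

Yes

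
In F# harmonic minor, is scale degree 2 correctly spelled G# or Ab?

G#

Each scale degree takes a distinct letter name. Degree 2 of a scale on F must use the letter G.
G# and Ab are enharmonically the same pitch, but only G# uses the letter G, so it is the correct spelling here.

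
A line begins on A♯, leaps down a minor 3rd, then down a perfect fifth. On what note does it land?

B#

A minor third down from A# is F## (letter F, 3 semitones down).
A perfect fifth down from F## is B# (letter B, 7 semitones down).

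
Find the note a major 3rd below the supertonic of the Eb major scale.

Db

The supertonic of Eb major is F.
A major third (4 semitones) below F lands on the letter D, giving Db.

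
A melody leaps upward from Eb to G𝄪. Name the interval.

Counting letters E–F–G gives a third.
Eb→G## = 6 semitones, 2 wider than the major third (4), so doubly augmented.

doubly augmented third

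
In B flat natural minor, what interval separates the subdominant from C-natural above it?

The subdominant of Bb natural minor is Eb.
Eb up to C: letters E→C make it a sixth; 9 semitones makes it major.

major sixth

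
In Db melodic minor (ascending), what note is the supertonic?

Eb

The Db melodic minor (ascending) scale runs Db Eb Fb Gb Ab Bb C.
Degree 2 is Eb.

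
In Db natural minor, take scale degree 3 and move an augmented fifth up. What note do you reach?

Scale degree 3 of Db natural minor is Fb.
An augmented fifth (8 semitones) above Fb lands on the letter C, giving C.

C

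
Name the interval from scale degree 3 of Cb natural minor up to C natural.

Scale degree 3 of Cb natural minor is Ebb.
Ebb up to C: letters E→C make it a sixth; 10 semitones makes it augmented.

augmented sixth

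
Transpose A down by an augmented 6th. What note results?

A sixth below A lands on the letter C.
An augmented sixth spans 10 semitones, so A moves to pitch class 11. On the letter C that is Cb.

Cb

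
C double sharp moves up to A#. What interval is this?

Counting letters C–D–E–F–G–A gives a sixth.
C##→A# = 8 semitones, 1 narrower than the major sixth (9), so minor.

minor sixth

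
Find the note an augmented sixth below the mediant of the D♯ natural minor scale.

The mediant of D# natural minor is F#.
An augmented sixth (10 semitones) below F# lands on the letter A, giving Ab.

Ab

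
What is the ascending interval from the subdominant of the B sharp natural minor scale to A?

diminished fourth

The subdominant of B# natural minor is E#.
E# up to A: letters E→A make it a fourth; 4 semitones makes it diminished.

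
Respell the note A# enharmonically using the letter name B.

Bb

Plain B sits 1 semitone above A#, so on the letter B the same pitch needs a flat: Bb.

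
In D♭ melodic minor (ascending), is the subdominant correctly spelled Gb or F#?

Gb

Each scale degree takes a distinct letter name. Degree 4 of a scale on D must use the letter G.
Gb and F# are enharmonically the same pitch, but only Gb uses the letter G, so it is the correct spelling here.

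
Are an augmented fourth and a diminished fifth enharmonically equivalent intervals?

Yes

An augmented fourth spans 6 semitones; a diminished fifth spans 6.
They are enharmonically equivalent.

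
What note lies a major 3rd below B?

B down a major third is G, so the target letter is G.
From B, a major third is 4 semitones down: G.

G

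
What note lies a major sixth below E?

E down a major sixth is G, so the target letter is G.
From E, a major sixth is 9 semitones down: G.

G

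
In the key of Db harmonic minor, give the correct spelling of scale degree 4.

Gb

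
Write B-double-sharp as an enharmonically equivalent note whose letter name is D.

Plain D sits 1 semitone above B##, so on the letter D the same pitch needs a flat: Db.

Db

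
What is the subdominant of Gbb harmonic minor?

Cbb

Degree 4 takes the letter 3 steps above G, which is C.
In harmonic minor, degree 4 sits 5 semitones above the tonic. Gbb + 5 semitones is pitch class 10, spelled on C as Cbb.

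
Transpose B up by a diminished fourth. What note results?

A fourth above B lands on the letter E.
A diminished fourth spans 4 semitones, so B moves to pitch class 3. On the letter E that is Eb.

Eb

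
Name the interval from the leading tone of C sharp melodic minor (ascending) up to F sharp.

diminished fifth

The leading tone of C# melodic minor (ascending) is B#.
B# up to F#: letters B→F make it a fifth; 6 semitones makes it diminished.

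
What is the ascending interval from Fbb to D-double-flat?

major sixth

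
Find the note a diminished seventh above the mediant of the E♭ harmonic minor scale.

The mediant of Eb harmonic minor is Gb.
A diminished seventh (9 semitones) above Gb lands on the letter F, giving Fbb.

Fbb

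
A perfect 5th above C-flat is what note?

C up a perfect fifth is G, so the target letter is G.
From Cb, a perfect fifth is 7 semitones up: Gb.

Gb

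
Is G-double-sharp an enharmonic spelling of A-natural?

G## is pitch class 9; A is pitch class 9.
All spellings map to pitch class 9, so they are enharmonically equivalent.

Yes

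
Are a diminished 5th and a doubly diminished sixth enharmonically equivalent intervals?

A diminished fifth spans 6 semitones; a doubly diminished sixth spans 6.
They are enharmonically equivalent.

Yes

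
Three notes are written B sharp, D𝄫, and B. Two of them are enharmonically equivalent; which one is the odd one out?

In 12-tone equal temperament, enharmonic equivalents share a pitch class. B# is pitch class 0; Dbb is pitch class 0; B is pitch class 11.
B# and Dbb share pitch class 0, while B is pitch class 11.

B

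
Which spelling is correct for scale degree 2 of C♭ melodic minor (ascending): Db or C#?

Each scale degree takes a distinct letter name. Degree 2 of a scale on C must use the letter D.
Db and C# are enharmonically the same pitch, but only Db uses the letter D, so it is the correct spelling here.

Db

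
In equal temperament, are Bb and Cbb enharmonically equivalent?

Yes

Bb = pitch class 10 and Cbb = pitch class 10 — the same pitch class, so they are enharmonic equivalents.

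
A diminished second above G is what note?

Abb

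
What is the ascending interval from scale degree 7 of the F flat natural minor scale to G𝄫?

Scale degree 7 of Fb natural minor is Ebb.
Ebb up to Gbb: letters E→G make it a third; 3 semitones makes it minor.

minor third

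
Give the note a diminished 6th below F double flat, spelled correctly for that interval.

Ab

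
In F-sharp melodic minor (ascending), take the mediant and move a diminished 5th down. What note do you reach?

D#

The mediant of F# melodic minor (ascending) is A.
A diminished fifth (6 semitones) below A lands on the letter D, giving D#.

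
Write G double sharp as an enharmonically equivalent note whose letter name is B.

G## is pitch class 9. The letter B alone is pitch class 11.
To reach pitch class 9 from B requires an offset of -2 semitones, i.e. double flat: Bbb.

Bbb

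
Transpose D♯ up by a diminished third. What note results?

D up a major third is F#, so the target letter is F.
From D#, a diminished third is 2 semitones up: F.

F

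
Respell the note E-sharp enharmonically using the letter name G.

E# is pitch class 5. The letter G alone is pitch class 7.
To reach pitch class 5 from G requires an offset of -2 semitones, i.e. double flat: Gbb.

Gbb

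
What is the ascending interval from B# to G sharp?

minor sixth

The letter names run B→G, a span of 5 letter steps, so the interval is some kind of sixth.
B# to G# is 8 semitones. A major sixth is 9, so 8 makes it minor.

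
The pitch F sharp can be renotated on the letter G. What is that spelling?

F# is pitch class 6. The letter G alone is pitch class 7.
To reach pitch class 6 from G requires an offset of -1 semitone, i.e. flat: Gb.

Gb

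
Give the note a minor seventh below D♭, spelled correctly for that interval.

D down a major seventh is Eb, so the target letter is E.
From Db, a minor seventh is 10 semitones down: Eb.

Eb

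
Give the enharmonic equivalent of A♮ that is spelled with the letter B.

Plain B sits 2 semitones above A, so on the letter B the same pitch needs a double flat: Bbb.

Bbb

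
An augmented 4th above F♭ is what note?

A fourth above F lands on the letter B.
An augmented fourth spans 6 semitones, so Fb moves to pitch class 10. On the letter B that is Bb.

Bb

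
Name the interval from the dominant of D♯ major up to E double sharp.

augmented fifth

The dominant of D# major is A#.
A# up to E##: letters A→E make it a fifth; 8 semitones makes it augmented.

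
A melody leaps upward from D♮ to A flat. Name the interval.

diminished fifth

The letter names run D→A, a span of 4 letter steps, so the interval is some kind of fifth.
D to Ab is 6 semitones. A perfect fifth is 7, so 6 makes it diminished.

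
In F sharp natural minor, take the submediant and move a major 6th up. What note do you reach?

B

The submediant of F# natural minor is D.
A major sixth (9 semitones) above D lands on the letter B, giving B.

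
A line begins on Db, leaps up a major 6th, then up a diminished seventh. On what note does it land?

Abb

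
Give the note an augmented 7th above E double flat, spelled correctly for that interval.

E up a major seventh is D#, so the target letter is D.
From Ebb, an augmented seventh is 12 semitones up: D.

D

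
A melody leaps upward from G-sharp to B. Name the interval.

minor third

Counting letters G–A–B gives a third.
G#→B = 3 semitones, 1 narrower than the major third (4), so minor.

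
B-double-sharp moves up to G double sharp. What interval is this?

The letter names run B→G, a span of 5 letter steps, so the interval is some kind of sixth.
B## to G## is 8 semitones. A major sixth is 9, so 8 makes it minor.

minor sixth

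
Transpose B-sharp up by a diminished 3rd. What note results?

D

B up a major third is D#, so the target letter is D.
From B#, a diminished third is 2 semitones up: D.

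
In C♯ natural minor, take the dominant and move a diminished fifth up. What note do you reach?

D

The dominant of C# natural minor is G#.
A diminished fifth (6 semitones) above G# lands on the letter D, giving D.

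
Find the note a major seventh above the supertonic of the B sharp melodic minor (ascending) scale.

B##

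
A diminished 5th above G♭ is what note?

Dbb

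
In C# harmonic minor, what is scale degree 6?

A

The C# harmonic minor scale runs C# D# E F# G# A B#.
Degree 6 is A.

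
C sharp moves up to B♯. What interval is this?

major seventh

The letter names run C→B, a span of 6 letter steps, so the interval is some kind of seventh.
C# to B# is 11 semitones. A major seventh is 11, so 11 makes it major.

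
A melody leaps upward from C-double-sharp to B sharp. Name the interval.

Counting letters C–D–E–F–G–A–B gives a seventh.
C##→B# = 10 semitones, 1 narrower than the major seventh (11), so minor.

minor seventh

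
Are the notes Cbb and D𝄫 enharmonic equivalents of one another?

No

Two spellings are enharmonically equivalent only if they share a pitch class.
Here Cbb → 10, Dbb → 0; 0 ≠ 10, so they are not.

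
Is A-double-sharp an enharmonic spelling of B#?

No

A## is pitch class 11; B# is pitch class 0.
The pitch classes differ (11 vs. 0), so they are not enharmonic equivalents.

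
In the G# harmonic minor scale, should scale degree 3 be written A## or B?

Each scale degree takes a distinct letter name. Degree 3 of a scale on G must use the letter B.
B and A## are enharmonically the same pitch, but only B uses the letter B, so it is the correct spelling here.

B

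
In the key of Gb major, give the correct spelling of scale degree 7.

F

Degree 7 takes the letter 6 steps above G, which is F.
In major, degree 7 sits 11 semitones above the tonic. Gb + 11 semitones is pitch class 5, spelled on F as F.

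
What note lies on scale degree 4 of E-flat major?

Ab

Degree 4 takes the letter 3 steps above E, which is A.
In major, degree 4 sits 5 semitones above the tonic. Eb + 5 semitones is pitch class 8, spelled on A as Ab.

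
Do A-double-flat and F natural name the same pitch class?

No

Two spellings are enharmonically equivalent only if they share a pitch class.
Here Abb → 7, F → 5; 5 ≠ 7, so they are not.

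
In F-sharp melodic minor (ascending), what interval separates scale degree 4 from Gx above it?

Scale degree 4 of F# melodic minor (ascending) is B.
B up to G##: letters B→G make it a sixth; 10 semitones makes it augmented.

augmented sixth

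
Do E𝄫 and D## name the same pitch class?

Two spellings are enharmonically equivalent only if they share a pitch class.
Here Ebb → 2, D## → 4; 2 ≠ 4, so they are not.

No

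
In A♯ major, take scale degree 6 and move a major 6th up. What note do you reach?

Scale degree 6 of A# major is F##.
A major sixth (9 semitones) above F## lands on the letter D, giving D##.

D##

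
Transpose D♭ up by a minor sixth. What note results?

Bbb

A sixth above D lands on the letter B.
A minor sixth spans 8 semitones, so Db moves to pitch class 9. On the letter B that is Bbb.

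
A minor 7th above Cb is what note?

C up a major seventh is B, so the target letter is B.
From Cb, a minor seventh is 10 semitones up: Bbb.

Bbb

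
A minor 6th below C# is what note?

A sixth below C lands on the letter E.
A minor sixth spans 8 semitones, so C# moves to pitch class 5. On the letter E that is E#.

E#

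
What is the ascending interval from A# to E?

diminished fifth

The letter names run A→E, a span of 4 letter steps, so the interval is some kind of fifth.
A# to E is 6 semitones. A perfect fifth is 7, so 6 makes it diminished.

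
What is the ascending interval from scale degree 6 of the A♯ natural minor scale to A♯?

major third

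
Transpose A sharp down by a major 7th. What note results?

B

A seventh below A lands on the letter B.
A major seventh spans 11 semitones, so A# moves to pitch class 11. On the letter B that is B.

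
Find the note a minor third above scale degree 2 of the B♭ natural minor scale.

Scale degree 2 of Bb natural minor is C.
A minor third (3 semitones) above C lands on the letter E, giving Eb.

Eb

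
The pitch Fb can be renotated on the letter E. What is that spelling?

Plain E sits at the same pitch as Fb, so on the letter E the same pitch needs a natural: E.

E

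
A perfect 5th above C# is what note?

C up a perfect fifth is G, so the target letter is G.
From C#, a perfect fifth is 7 semitones up: G#.

G#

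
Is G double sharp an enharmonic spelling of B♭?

G## is pitch class 9; Bb is pitch class 10.
The pitch classes differ (9 vs. 10), so they are not enharmonic equivalents.

No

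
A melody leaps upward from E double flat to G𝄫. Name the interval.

Counting letters E–F–G gives a third.
Ebb→Gbb = 3 semitones, 1 narrower than the major third (4), so minor.

minor third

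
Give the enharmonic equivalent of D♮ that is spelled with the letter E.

Ebb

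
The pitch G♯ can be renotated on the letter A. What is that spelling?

G# is pitch class 8. The letter A alone is pitch class 9.
To reach pitch class 8 from A requires an offset of -1 semitone, i.e. flat: Ab.

Ab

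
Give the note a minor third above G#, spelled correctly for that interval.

G up a major third is B, so the target letter is B.
From G#, a minor third is 3 semitones up: B.

B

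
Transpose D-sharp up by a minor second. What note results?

E

D up a major second is E, so the target letter is E.
From D#, a minor second is 1 semitone up: E.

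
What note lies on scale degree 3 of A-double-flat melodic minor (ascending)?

Degree 3 takes the letter 2 steps above A, which is C.
In melodic minor (ascending), degree 3 sits 3 semitones above the tonic. Abb + 3 semitones is pitch class 10, spelled on C as Cbb.

Cbb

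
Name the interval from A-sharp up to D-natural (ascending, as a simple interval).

diminished fourth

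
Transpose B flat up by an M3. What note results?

B up a major third is D#, so the target letter is D.
From Bb, a major third is 4 semitones up: D.

D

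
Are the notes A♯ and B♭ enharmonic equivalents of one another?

A# = pitch class 10 and Bb = pitch class 10 — the same pitch class, so they are enharmonic equivalents.

Yes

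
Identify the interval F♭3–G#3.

doubly augmented second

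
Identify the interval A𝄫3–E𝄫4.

perfect fifth

The letter names run A→E, a span of 4 letter steps, so the interval is some kind of fifth.
Abb to Ebb is 7 semitones. A perfect fifth is 7, so 7 makes it perfect.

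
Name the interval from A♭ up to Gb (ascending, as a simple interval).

minor seventh

The letter names run A→G, a span of 6 letter steps, so the interval is some kind of seventh.
Ab to Gb is 10 semitones. A major seventh is 11, so 10 makes it minor.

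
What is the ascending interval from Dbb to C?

augmented seventh

The letter names run D→C, a span of 6 letter steps, so the interval is some kind of seventh.
Dbb to C is 12 semitones. A major seventh is 11, so 12 makes it augmented.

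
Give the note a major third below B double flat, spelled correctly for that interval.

Gbb

A third below B lands on the letter G.
A major third spans 4 semitones, so Bbb moves to pitch class 5. On the letter G that is Gbb.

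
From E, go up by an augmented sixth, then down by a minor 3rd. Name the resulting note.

A##

An augmented sixth up from E is C## (letter C, 10 semitones up).
A minor third down from C## is A## (letter A, 3 semitones down).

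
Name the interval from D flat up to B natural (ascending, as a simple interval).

augmented sixth

Counting letters D–E–F–G–A–B gives a sixth.
Db→B = 10 semitones, 1 wider than the major sixth (9), so augmented.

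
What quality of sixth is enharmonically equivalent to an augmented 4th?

An augmented fourth spans 6 semitones.
A sixth spanning 6 semitones is doubly diminished (the major sixth is 9).

doubly diminished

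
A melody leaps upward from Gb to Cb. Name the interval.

perfect fourth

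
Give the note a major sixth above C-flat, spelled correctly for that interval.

A sixth above C lands on the letter A.
A major sixth spans 9 semitones, so Cb moves to pitch class 8. On the letter A that is Ab.

Ab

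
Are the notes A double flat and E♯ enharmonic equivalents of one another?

No

Two spellings are enharmonically equivalent only if they share a pitch class.
Here Abb → 7, E# → 5; 5 ≠ 7, so they are not.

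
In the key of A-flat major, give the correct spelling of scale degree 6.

The Ab major scale runs Ab Bb C Db Eb F G.
Degree 6 is F.

F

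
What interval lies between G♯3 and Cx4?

The letter names run G→C, a span of 3 letter steps, so the interval is some kind of fourth.
G# to C## is 6 semitones. A perfect fourth is 5, so 6 makes it augmented.

augmented fourth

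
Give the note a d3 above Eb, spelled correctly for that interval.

A third above E lands on the letter G.
A diminished third spans 2 semitones, so Eb moves to pitch class 5. On the letter G that is Gbb.

Gbb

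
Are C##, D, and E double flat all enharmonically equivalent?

Yes

C## is pitch class 2; D is pitch class 2; Ebb is pitch class 2.
All spellings map to pitch class 2, so they are enharmonically equivalent.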